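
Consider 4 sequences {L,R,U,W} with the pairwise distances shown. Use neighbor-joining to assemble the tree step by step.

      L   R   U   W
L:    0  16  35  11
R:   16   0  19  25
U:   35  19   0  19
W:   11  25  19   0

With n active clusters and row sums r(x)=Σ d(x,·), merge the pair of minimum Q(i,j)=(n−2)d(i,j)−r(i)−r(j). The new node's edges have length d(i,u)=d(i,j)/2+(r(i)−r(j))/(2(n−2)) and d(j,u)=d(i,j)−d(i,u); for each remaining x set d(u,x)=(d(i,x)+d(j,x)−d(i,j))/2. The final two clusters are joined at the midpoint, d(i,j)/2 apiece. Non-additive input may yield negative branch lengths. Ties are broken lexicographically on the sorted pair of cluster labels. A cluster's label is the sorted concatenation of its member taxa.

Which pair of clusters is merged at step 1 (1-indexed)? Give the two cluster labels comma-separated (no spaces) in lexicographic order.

iteration 1: select L,W (d=11, Q=-95); attach at lengths (29/4, 15/4); label the merged cluster LW
  updated: d(LW,R)=15, d(LW,U)=43/2
iteration 2: select LW,R (d=15, Q=-111/2); attach at lengths (35/4, 25/4); label the merged cluster LRW
  updated: d(LRW,U)=51/4
iteration 3: select LRW,U (d=51/4); attach at lengths (51/8, 51/8); label the merged cluster LRUW
final tree: (((L:29/4,W:15/4):35/4,R:25/4):51/8,U:51/8)
total length: 155/4

L,W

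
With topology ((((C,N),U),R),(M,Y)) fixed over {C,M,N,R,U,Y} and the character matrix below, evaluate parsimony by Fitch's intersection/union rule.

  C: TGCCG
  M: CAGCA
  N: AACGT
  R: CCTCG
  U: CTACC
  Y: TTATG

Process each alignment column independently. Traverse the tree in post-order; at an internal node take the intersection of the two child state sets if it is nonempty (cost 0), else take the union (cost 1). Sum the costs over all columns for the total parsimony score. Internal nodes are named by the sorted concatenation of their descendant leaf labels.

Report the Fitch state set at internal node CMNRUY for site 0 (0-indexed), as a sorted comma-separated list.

C

site 0, node CN: C={T} ∪ N={A} → {A,T} (+1)
site 0, node CNU: CN={A,T} ∪ U={C} → {A,C,T} (+1)
site 0, node CNRU: CNU={A,C,T} ∩ R={C} → {C} (+0)
site 0, node MY: M={C} ∪ Y={T} → {C,T} (+1)
site 0, node CMNRUY: CNRU={C} ∩ MY={C,T} → {C} (+0)
site 1, node CN: C={G} ∪ N={A} → {A,G} (+1)
site 1, node CNU: CN={A,G} ∪ U={T} → {A,G,T} (+1)
site 1, node CNRU: CNU={A,G,T} ∪ R={C} → {A,C,G,T} (+1)
site 1, node MY: M={A} ∪ Y={T} → {A,T} (+1)
site 1, node CMNRUY: CNRU={A,C,G,T} ∩ MY={A,T} → {A,T} (+0)
site 2, node CN: C={C} ∩ N={C} → {C} (+0)
site 2, node CNU: CN={C} ∪ U={A} → {A,C} (+1)
site 2, node CNRU: CNU={A,C} ∪ R={T} → {A,C,T} (+1)
site 2, node MY: M={G} ∪ Y={A} → {A,G} (+1)
site 2, node CMNRUY: CNRU={A,C,T} ∩ MY={A,G} → {A} (+0)
site 3, node CN: C={C} ∪ N={G} → {C,G} (+1)
site 3, node CNU: CN={C,G} ∩ U={C} → {C} (+0)
site 3, node CNRU: CNU={C} ∩ R={C} → {C} (+0)
site 3, node MY: M={C} ∪ Y={T} → {C,T} (+1)
site 3, node CMNRUY: CNRU={C} ∩ MY={C,T} → {C} (+0)
site 4, node CN: C={G} ∪ N={T} → {G,T} (+1)
site 4, node CNU: CN={G,T} ∪ U={C} → {C,G,T} (+1)
site 4, node CNRU: CNU={C,G,T} ∩ R={G} → {G} (+0)
site 4, node MY: M={A} ∪ Y={G} → {A,G} (+1)
site 4, node CMNRUY: CNRU={G} ∩ MY={A,G} → {G} (+0)
per-site changes: [3, 4, 3, 2, 3]; total = 15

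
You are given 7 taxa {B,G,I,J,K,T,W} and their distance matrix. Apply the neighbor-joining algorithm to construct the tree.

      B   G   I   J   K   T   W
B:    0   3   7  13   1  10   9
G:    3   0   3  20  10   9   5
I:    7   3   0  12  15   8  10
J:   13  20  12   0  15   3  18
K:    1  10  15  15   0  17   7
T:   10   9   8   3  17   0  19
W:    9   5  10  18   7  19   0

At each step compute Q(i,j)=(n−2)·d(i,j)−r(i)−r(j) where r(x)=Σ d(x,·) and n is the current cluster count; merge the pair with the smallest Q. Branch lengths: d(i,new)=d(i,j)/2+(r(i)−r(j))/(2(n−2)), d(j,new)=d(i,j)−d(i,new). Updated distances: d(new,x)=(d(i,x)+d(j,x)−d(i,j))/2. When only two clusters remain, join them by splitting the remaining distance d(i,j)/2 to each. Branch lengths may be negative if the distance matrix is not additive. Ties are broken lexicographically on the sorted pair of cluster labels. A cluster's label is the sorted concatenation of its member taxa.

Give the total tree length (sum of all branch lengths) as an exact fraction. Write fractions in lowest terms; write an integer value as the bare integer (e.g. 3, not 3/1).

797/32

iteration 1: select J,T (d=3, Q=-132); attach at lengths (3, 0); label the merged cluster JT
  updated: d(B,JT)=10, d(G,JT)=13, d(I,JT)=17/2, d(JT,K)=29/2, d(JT,W)=17
iteration 2: select B,K (d=1, Q=-147/2); attach at lengths (-27/16, 43/16); label the merged cluster BK
  updated: d(BK,G)=6, d(BK,I)=21/2, d(BK,JT)=47/4, d(BK,W)=15/2
iteration 3: select I,JT (d=17/2, Q=-227/4); attach at lengths (29/24, 175/24); label the merged cluster IJT
  updated: d(BK,IJT)=55/8, d(G,IJT)=15/4, d(IJT,W)=37/4
iteration 4: select BK,W (d=15/2, Q=-217/8); attach at lengths (109/32, 131/32); label the merged cluster BKW
  updated: d(BKW,G)=7/4, d(BKW,IJT)=69/16
iteration 5: select BKW,G (d=7/4, Q=-157/16); attach at lengths (37/32, 19/32); label the merged cluster BGKW
  updated: d(BGKW,IJT)=101/32
iteration 6: select BGKW,IJT (d=101/32); attach at lengths (101/64, 101/64); label the merged cluster BGIJKTW
final tree: ((((B:-27/16,K:43/16):109/32,W:131/32):37/32,G:19/32):101/64,(I:29/24,(J:3,T:0):175/24):101/64)
total length: 797/32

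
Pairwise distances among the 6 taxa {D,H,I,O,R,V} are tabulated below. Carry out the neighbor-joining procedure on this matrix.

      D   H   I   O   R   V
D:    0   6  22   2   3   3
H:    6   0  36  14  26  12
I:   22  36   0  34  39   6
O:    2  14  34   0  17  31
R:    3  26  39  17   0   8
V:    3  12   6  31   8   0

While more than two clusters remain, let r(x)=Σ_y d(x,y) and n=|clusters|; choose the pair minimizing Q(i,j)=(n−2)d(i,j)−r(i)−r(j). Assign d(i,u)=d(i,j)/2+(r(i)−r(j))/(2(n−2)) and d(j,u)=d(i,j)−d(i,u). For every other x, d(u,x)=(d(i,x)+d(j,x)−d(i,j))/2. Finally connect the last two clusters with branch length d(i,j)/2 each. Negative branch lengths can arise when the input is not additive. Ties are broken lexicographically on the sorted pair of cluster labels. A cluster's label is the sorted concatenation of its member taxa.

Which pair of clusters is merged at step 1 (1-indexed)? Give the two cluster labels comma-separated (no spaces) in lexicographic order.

I,V

iteration 1: select I,V (d=6, Q=-173); attach at lengths (101/8, -53/8); label the merged cluster IV
  updated: d(D,IV)=19/2, d(H,IV)=21, d(IV,O)=59/2, d(IV,R)=41/2
iteration 2: select H,O (d=14, Q=-175/2); attach at lengths (31/4, 25/4); label the merged cluster HO
  updated: d(D,HO)=-3, d(HO,IV)=73/4, d(HO,R)=29/2
iteration 3: select D,HO (d=-3, Q=-181/4); attach at lengths (-105/16, 57/16); label the merged cluster DHO
  updated: d(DHO,IV)=123/8, d(DHO,R)=41/4
iteration 4: select DHO,IV (d=123/8, Q=-369/8); attach at lengths (41/16, 205/16); label the merged cluster DHIOV
  updated: d(DHIOV,R)=123/16
iteration 5: select DHIOV,R (d=123/16); attach at lengths (123/32, 123/32); label the merged cluster DHIORV
final tree: (((D:-105/16,(H:31/4,O:25/4):57/16):41/16,(I:101/8,V:-53/8):205/16):123/32,R:123/32)
total length: 641/16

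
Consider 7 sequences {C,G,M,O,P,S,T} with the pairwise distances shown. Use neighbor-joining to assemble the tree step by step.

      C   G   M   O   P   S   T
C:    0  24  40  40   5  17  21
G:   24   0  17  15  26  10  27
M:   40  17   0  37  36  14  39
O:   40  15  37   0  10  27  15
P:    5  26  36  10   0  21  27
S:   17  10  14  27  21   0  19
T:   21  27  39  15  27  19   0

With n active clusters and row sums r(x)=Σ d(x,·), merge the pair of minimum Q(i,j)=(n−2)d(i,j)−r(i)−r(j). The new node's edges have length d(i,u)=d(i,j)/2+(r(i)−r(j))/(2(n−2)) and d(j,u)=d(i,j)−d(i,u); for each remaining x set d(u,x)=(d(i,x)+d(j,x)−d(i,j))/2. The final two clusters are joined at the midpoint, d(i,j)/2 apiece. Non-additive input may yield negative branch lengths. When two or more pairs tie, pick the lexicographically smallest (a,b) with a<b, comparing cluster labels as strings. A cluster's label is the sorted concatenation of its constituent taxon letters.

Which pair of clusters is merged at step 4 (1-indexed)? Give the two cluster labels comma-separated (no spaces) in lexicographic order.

COPT,G

iteration 1: select C,P (d=5, Q=-247); attach at lengths (47/10, 3/10); label the merged cluster CP
  updated: d(CP,G)=45/2, d(CP,M)=71/2, d(CP,O)=45/2, d(CP,S)=33/2, d(CP,T)=43/2
iteration 2: select O,T (d=15, Q=-178); attach at lengths (55/8, 65/8); label the merged cluster OT
  updated: d(CP,OT)=29/2, d(G,OT)=27/2, d(M,OT)=61/2, d(OT,S)=31/2
iteration 3: select CP,OT (d=29/2, Q=-239/2); attach at lengths (39/4, 19/4); label the merged cluster COPT
  updated: d(COPT,G)=43/4, d(COPT,M)=103/4, d(COPT,S)=35/4
iteration 4: select COPT,G (d=43/4, Q=-123/2); attach at lengths (29/4, 7/2); label the merged cluster CGOPT
  updated: d(CGOPT,M)=16, d(CGOPT,S)=4
iteration 5: select CGOPT,M (d=16, Q=-34); attach at lengths (3, 13); label the merged cluster CGMOPT
  updated: d(CGMOPT,S)=1
iteration 6: select CGMOPT,S (d=1); attach at lengths (1/2, 1/2); label the merged cluster CGMOPST
final tree: (((((C:47/10,P:3/10):39/4,(O:55/8,T:65/8):19/4):29/4,G:7/2):3,M:13):1/2,S:1/2)
total length: 249/4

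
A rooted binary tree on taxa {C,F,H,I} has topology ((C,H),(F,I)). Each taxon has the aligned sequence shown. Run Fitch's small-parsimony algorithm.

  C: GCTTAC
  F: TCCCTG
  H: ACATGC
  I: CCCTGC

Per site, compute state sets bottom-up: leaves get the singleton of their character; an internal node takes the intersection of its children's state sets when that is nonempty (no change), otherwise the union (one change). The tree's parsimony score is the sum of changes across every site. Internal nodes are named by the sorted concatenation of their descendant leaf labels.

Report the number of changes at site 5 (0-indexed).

1

site 0, node CH: C={G} ∪ H={A} → {A,G} (+1)
site 0, node FI: F={T} ∪ I={C} → {C,T} (+1)
site 0, node CFHI: CH={A,G} ∪ FI={C,T} → {A,C,G,T} (+1)
site 1, node CH: C={C} ∩ H={C} → {C} (+0)
site 1, node FI: F={C} ∩ I={C} → {C} (+0)
site 1, node CFHI: CH={C} ∩ FI={C} → {C} (+0)
site 2, node CH: C={T} ∪ H={A} → {A,T} (+1)
site 2, node FI: F={C} ∩ I={C} → {C} (+0)
site 2, node CFHI: CH={A,T} ∪ FI={C} → {A,C,T} (+1)
site 3, node CH: C={T} ∩ H={T} → {T} (+0)
site 3, node FI: F={C} ∪ I={T} → {C,T} (+1)
site 3, node CFHI: CH={T} ∩ FI={C,T} → {T} (+0)
site 4, node CH: C={A} ∪ H={G} → {A,G} (+1)
site 4, node FI: F={T} ∪ I={G} → {G,T} (+1)
site 4, node CFHI: CH={A,G} ∩ FI={G,T} → {G} (+0)
site 5, node CH: C={C} ∩ H={C} → {C} (+0)
site 5, node FI: F={G} ∪ I={C} → {C,G} (+1)
site 5, node CFHI: CH={C} ∩ FI={C,G} → {C} (+0)
per-site changes: [3, 0, 2, 1, 2, 1]; total = 9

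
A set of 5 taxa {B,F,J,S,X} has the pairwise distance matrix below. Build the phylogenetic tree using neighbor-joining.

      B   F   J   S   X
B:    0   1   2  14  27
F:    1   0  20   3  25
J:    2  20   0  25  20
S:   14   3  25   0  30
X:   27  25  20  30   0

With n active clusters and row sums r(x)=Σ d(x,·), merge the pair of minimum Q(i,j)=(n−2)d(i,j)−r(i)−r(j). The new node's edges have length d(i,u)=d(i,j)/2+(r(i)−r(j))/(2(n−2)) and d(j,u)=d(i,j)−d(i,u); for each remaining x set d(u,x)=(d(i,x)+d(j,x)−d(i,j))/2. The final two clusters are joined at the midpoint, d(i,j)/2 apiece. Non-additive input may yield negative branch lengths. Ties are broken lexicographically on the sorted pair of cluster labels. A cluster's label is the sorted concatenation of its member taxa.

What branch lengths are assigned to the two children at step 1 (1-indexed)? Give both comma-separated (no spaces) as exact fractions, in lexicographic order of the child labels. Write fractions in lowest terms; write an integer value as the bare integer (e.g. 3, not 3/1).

-7/3,16/3

iteration 1: select F,S (d=3, Q=-112); attach at lengths (-7/3, 16/3); label the merged cluster FS
  updated: d(B,FS)=6, d(FS,J)=21, d(FS,X)=26
iteration 2: select B,FS (d=6, Q=-76); attach at lengths (-3/2, 15/2); label the merged cluster BFS
  updated: d(BFS,J)=17/2, d(BFS,X)=47/2
iteration 3: select BFS,J (d=17/2, Q=-52); attach at lengths (6, 5/2); label the merged cluster BFJS
  updated: d(BFJS,X)=35/2
iteration 4: select BFJS,X (d=35/2); attach at lengths (35/4, 35/4); label the merged cluster BFJSX
final tree: (((B:-3/2,(F:-7/3,S:16/3):15/2):6,J:5/2):35/4,X:35/4)
total length: 35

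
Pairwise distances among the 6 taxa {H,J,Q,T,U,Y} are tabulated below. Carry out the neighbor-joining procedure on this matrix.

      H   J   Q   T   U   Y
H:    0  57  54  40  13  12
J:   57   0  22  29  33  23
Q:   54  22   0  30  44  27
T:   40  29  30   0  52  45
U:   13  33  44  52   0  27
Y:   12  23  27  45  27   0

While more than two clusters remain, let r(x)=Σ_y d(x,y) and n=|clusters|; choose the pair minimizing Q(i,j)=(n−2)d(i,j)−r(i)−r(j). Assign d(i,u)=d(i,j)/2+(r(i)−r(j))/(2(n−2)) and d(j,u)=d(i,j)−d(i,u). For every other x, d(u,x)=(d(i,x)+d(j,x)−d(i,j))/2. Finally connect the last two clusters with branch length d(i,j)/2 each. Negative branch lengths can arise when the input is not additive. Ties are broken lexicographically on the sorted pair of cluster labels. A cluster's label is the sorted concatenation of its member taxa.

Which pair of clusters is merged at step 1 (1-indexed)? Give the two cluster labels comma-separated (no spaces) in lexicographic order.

H,U

iteration 1: select H,U (d=13, Q=-293); attach at lengths (59/8, 45/8); label the merged cluster HU
  updated: d(HU,J)=77/2, d(HU,Q)=85/2, d(HU,T)=79/2, d(HU,Y)=13
iteration 2: select HU,Y (d=13, Q=-405/2); attach at lengths (43/4, 9/4); label the merged cluster HUY
  updated: d(HUY,J)=97/4, d(HUY,Q)=113/4, d(HUY,T)=143/4
iteration 3: select HUY,J (d=97/4, Q=-115); attach at lengths (123/8, 71/8); label the merged cluster HJUY
  updated: d(HJUY,Q)=13, d(HJUY,T)=81/4
iteration 4: select HJUY,Q (d=13, Q=-253/4); attach at lengths (13/8, 91/8); label the merged cluster HJQUY
  updated: d(HJQUY,T)=149/8
iteration 5: select HJQUY,T (d=149/8); attach at lengths (149/16, 149/16); label the merged cluster HJQTUY
final tree: (((((H:59/8,U:45/8):43/4,Y:9/4):123/8,J:71/8):13/8,Q:91/8):149/16,T:149/16)
total length: 655/8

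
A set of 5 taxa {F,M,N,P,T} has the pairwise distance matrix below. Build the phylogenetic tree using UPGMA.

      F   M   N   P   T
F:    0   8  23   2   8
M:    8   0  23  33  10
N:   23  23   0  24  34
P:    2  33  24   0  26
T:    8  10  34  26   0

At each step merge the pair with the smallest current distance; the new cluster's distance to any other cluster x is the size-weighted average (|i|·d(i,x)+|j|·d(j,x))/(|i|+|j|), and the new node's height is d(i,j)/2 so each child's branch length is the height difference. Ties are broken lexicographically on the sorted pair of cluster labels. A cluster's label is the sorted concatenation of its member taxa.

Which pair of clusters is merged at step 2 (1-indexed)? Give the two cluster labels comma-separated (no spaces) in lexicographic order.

iteration 1: select F,P (d=2); attach at lengths (1, 1); label the merged cluster FP
  updated: d(FP,M)=41/2, d(FP,N)=47/2, d(FP,T)=17
iteration 2: select M,T (d=10); attach at lengths (5, 5); label the merged cluster MT
  updated: d(FP,MT)=75/4, d(MT,N)=57/2
iteration 3: select FP,MT (d=75/4); attach at lengths (67/8, 35/8); label the merged cluster FMPT
  updated: d(FMPT,N)=26
iteration 4: select FMPT,N (d=26); attach at lengths (29/8, 13); label the merged cluster FMNPT
final tree: (((F:1,P:1):67/8,(M:5,T:5):35/8):29/8,N:13)
total length: 331/8

M,T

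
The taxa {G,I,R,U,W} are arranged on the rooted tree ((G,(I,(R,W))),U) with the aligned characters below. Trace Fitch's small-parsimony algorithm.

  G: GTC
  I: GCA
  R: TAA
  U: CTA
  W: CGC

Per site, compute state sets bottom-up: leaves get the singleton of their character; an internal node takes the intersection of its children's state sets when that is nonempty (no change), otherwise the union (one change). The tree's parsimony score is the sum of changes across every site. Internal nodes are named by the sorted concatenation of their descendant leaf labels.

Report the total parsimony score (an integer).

8

site 0, node RW: R={T} ∪ W={C} → {C,T} (+1)
site 0, node IRW: I={G} ∪ RW={C,T} → {C,G,T} (+1)
site 0, node GIRW: G={G} ∩ IRW={C,G,T} → {G} (+0)
site 0, node GIRUW: GIRW={G} ∪ U={C} → {C,G} (+1)
site 1, node RW: R={A} ∪ W={G} → {A,G} (+1)
site 1, node IRW: I={C} ∪ RW={A,G} → {A,C,G} (+1)
site 1, node GIRW: G={T} ∪ IRW={A,C,G} → {A,C,G,T} (+1)
site 1, node GIRUW: GIRW={A,C,G,T} ∩ U={T} → {T} (+0)
site 2, node RW: R={A} ∪ W={C} → {A,C} (+1)
site 2, node IRW: I={A} ∩ RW={A,C} → {A} (+0)
site 2, node GIRW: G={C} ∪ IRW={A} → {A,C} (+1)
site 2, node GIRUW: GIRW={A,C} ∩ U={A} → {A} (+0)
per-site changes: [3, 3, 2]; total = 8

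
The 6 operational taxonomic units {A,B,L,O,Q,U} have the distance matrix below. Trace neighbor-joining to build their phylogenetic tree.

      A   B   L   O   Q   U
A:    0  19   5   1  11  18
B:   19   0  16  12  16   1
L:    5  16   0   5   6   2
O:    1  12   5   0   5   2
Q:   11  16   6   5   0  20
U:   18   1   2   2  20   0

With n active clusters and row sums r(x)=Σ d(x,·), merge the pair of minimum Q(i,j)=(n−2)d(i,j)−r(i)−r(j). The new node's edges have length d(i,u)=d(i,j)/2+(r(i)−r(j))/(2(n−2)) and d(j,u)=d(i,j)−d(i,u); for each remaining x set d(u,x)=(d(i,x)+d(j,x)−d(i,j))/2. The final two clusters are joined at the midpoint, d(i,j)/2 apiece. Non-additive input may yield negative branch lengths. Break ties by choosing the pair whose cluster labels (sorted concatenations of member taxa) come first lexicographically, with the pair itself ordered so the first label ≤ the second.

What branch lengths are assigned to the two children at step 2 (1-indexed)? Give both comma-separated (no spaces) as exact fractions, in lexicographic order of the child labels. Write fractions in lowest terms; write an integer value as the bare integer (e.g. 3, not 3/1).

step 1: merge (B,U) at d=1, Q=-103; branch lengths B→25/8, U→-17/8; new cluster BU
  updated: d(A,BU)=18, d(BU,L)=17/2, d(BU,O)=13/2, d(BU,Q)=35/2
step 2: merge (A,O) at d=1, Q=-99/2; branch lengths A→41/12, O→-29/12; new cluster AO
  updated: d(AO,BU)=47/4, d(AO,L)=9/2, d(AO,Q)=15/2
step 3: merge (AO,Q) at d=15/2, Q=-159/4; branch lengths AO→31/16, Q→89/16; new cluster AOQ
  updated: d(AOQ,BU)=87/8, d(AOQ,L)=3/2
step 4: merge (AOQ,BU) at d=87/8, Q=-167/8; branch lengths AOQ→31/16, BU→143/16; new cluster ABOQU
  updated: d(ABOQU,L)=-7/16
step 5: merge (ABOQU,L) at d=-7/16; branch lengths ABOQU→-7/32, L→-7/32; new cluster ABLOQU
final tree: ((((A:41/12,O:-29/12):31/16,Q:89/16):31/16,(B:25/8,U:-17/8):143/16):-7/32,L:-7/32)
total length: 319/16

41/12,-29/12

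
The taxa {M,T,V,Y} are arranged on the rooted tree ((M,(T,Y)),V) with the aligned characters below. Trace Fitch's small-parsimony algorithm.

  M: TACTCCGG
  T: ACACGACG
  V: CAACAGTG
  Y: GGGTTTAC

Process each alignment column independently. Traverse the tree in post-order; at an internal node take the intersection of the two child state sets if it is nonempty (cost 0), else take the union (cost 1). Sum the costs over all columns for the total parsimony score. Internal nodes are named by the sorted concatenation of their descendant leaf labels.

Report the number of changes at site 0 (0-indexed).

site 0, node TY: T={A} ∪ Y={G} → {A,G} (+1)
site 0, node MTY: M={T} ∪ TY={A,G} → {A,G,T} (+1)
site 0, node MTVY: MTY={A,G,T} ∪ V={C} → {A,C,G,T} (+1)
site 1, node TY: T={C} ∪ Y={G} → {C,G} (+1)
site 1, node MTY: M={A} ∪ TY={C,G} → {A,C,G} (+1)
site 1, node MTVY: MTY={A,C,G} ∩ V={A} → {A} (+0)
site 2, node TY: T={A} ∪ Y={G} → {A,G} (+1)
site 2, node MTY: M={C} ∪ TY={A,G} → {A,C,G} (+1)
site 2, node MTVY: MTY={A,C,G} ∩ V={A} → {A} (+0)
site 3, node TY: T={C} ∪ Y={T} → {C,T} (+1)
site 3, node MTY: M={T} ∩ TY={C,T} → {T} (+0)
site 3, node MTVY: MTY={T} ∪ V={C} → {C,T} (+1)
site 4, node TY: T={G} ∪ Y={T} → {G,T} (+1)
site 4, node MTY: M={C} ∪ TY={G,T} → {C,G,T} (+1)
site 4, node MTVY: MTY={C,G,T} ∪ V={A} → {A,C,G,T} (+1)
site 5, node TY: T={A} ∪ Y={T} → {A,T} (+1)
site 5, node MTY: M={C} ∪ TY={A,T} → {A,C,T} (+1)
site 5, node MTVY: MTY={A,C,T} ∪ V={G} → {A,C,G,T} (+1)
site 6, node TY: T={C} ∪ Y={A} → {A,C} (+1)
site 6, node MTY: M={G} ∪ TY={A,C} → {A,C,G} (+1)
site 6, node MTVY: MTY={A,C,G} ∪ V={T} → {A,C,G,T} (+1)
site 7, node TY: T={G} ∪ Y={C} → {C,G} (+1)
site 7, node MTY: M={G} ∩ TY={C,G} → {G} (+0)
site 7, node MTVY: MTY={G} ∩ V={G} → {G} (+0)
per-site changes: [3, 2, 2, 2, 3, 3, 3, 1]; total = 19

3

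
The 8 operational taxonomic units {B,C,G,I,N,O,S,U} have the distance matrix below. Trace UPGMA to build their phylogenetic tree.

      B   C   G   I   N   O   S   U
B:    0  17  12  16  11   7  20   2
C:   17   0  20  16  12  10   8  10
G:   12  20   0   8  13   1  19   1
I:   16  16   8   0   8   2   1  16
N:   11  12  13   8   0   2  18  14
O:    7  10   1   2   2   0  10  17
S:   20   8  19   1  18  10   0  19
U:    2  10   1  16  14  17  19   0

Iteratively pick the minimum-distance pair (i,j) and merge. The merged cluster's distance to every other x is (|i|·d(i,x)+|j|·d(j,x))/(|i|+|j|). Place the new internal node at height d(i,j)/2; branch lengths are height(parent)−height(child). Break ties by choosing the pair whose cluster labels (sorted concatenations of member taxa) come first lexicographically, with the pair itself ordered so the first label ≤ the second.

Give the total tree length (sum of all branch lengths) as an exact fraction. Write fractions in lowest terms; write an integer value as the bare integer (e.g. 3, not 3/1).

step 1: merge (G,O) at d=1; branch lengths G→1/2, O→1/2; new cluster GO
  updated: d(B,GO)=19/2, d(C,GO)=15, d(GO,I)=5, d(GO,N)=15/2, d(GO,S)=29/2, d(GO,U)=9
step 2: merge (I,S) at d=1; branch lengths I→1/2, S→1/2; new cluster IS
  updated: d(B,IS)=18, d(C,IS)=12, d(GO,IS)=39/4, d(IS,N)=13, d(IS,U)=35/2
step 3: merge (B,U) at d=2; branch lengths B→1, U→1; new cluster BU
  updated: d(BU,C)=27/2, d(BU,GO)=37/4, d(BU,IS)=71/4, d(BU,N)=25/2
step 4: merge (GO,N) at d=15/2; branch lengths GO→13/4, N→15/4; new cluster GNO
  updated: d(BU,GNO)=31/3, d(C,GNO)=14, d(GNO,IS)=65/6
step 5: merge (BU,GNO) at d=31/3; branch lengths BU→25/6, GNO→17/12; new cluster BGNOU
  updated: d(BGNOU,C)=69/5, d(BGNOU,IS)=68/5
step 6: merge (C,IS) at d=12; branch lengths C→6, IS→11/2; new cluster CIS
  updated: d(BGNOU,CIS)=41/3
step 7: merge (BGNOU,CIS) at d=41/3; branch lengths BGNOU→5/3, CIS→5/6; new cluster BCGINOSU
final tree: (((B:1,U:1):25/6,((G:1/2,O:1/2):13/4,N:15/4):17/12):5/3,(C:6,(I:1/2,S:1/2):11/2):5/6)
total length: 367/12

367/12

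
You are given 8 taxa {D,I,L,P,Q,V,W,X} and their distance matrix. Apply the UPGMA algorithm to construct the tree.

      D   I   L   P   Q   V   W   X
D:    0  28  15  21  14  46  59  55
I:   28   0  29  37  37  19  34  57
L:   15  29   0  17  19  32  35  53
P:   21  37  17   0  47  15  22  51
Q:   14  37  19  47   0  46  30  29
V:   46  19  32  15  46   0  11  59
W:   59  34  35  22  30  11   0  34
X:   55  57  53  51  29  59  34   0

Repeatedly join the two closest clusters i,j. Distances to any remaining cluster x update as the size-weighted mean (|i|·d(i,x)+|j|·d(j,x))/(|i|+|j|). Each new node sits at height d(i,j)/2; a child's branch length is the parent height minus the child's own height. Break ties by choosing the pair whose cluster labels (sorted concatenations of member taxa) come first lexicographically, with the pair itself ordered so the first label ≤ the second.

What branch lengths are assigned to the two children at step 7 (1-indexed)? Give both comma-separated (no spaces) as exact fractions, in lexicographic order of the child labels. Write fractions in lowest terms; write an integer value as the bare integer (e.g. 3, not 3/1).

1067/168,169/7

step 1: merge (V,W) at d=11; branch lengths V→11/2, W→11/2; new cluster VW
  updated: d(D,VW)=105/2, d(I,VW)=53/2, d(L,VW)=67/2, d(P,VW)=37/2, d(Q,VW)=38, d(VW,X)=93/2
step 2: merge (D,Q) at d=14; branch lengths D→7, Q→7; new cluster DQ
  updated: d(DQ,I)=65/2, d(DQ,L)=17, d(DQ,P)=34, d(DQ,VW)=181/4, d(DQ,X)=42
step 3: merge (DQ,L) at d=17; branch lengths DQ→3/2, L→17/2; new cluster DLQ
  updated: d(DLQ,I)=94/3, d(DLQ,P)=85/3, d(DLQ,VW)=124/3, d(DLQ,X)=137/3
step 4: merge (P,VW) at d=37/2; branch lengths P→37/4, VW→15/4; new cluster PVW
  updated: d(DLQ,PVW)=37, d(I,PVW)=30, d(PVW,X)=48
step 5: merge (I,PVW) at d=30; branch lengths I→15, PVW→23/4; new cluster IPVW
  updated: d(DLQ,IPVW)=427/12, d(IPVW,X)=201/4
step 6: merge (DLQ,IPVW) at d=427/12; branch lengths DLQ→223/24, IPVW→67/24; new cluster DILPQVW
  updated: d(DILPQVW,X)=338/7
step 7: merge (DILPQVW,X) at d=338/7; branch lengths DILPQVW→1067/168, X→169/7; new cluster DILPQVWX
final tree: ((((D:7,Q:7):3/2,L:17/2):223/24,(I:15,(P:37/4,(V:11/2,W:11/2):15/4):23/4):67/24):1067/168,X:169/7)
total length: 18703/168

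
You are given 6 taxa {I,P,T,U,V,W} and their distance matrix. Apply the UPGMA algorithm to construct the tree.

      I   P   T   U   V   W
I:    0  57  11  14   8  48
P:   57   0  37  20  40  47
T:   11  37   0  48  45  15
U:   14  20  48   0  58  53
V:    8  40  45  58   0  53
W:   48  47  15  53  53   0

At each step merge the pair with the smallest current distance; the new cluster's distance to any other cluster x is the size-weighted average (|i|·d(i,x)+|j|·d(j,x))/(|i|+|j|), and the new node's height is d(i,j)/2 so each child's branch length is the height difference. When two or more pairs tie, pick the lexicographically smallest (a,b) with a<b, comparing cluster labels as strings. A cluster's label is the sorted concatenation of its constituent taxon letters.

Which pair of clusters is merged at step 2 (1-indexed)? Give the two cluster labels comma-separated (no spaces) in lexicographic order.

T,W

iteration 1: select I,V (d=8); attach at lengths (4, 4); label the merged cluster IV
  updated: d(IV,P)=97/2, d(IV,T)=28, d(IV,U)=36, d(IV,W)=101/2
iteration 2: select T,W (d=15); attach at lengths (15/2, 15/2); label the merged cluster TW
  updated: d(IV,TW)=157/4, d(P,TW)=42, d(TW,U)=101/2
iteration 3: select P,U (d=20); attach at lengths (10, 10); label the merged cluster PU
  updated: d(IV,PU)=169/4, d(PU,TW)=185/4
iteration 4: select IV,TW (d=157/4); attach at lengths (125/8, 97/8); label the merged cluster ITVW
  updated: d(ITVW,PU)=177/4
iteration 5: select ITVW,PU (d=177/4); attach at lengths (5/2, 97/8); label the merged cluster IPTUVW
final tree: (((I:4,V:4):125/8,(T:15/2,W:15/2):97/8):5/2,(P:10,U:10):97/8)
total length: 683/8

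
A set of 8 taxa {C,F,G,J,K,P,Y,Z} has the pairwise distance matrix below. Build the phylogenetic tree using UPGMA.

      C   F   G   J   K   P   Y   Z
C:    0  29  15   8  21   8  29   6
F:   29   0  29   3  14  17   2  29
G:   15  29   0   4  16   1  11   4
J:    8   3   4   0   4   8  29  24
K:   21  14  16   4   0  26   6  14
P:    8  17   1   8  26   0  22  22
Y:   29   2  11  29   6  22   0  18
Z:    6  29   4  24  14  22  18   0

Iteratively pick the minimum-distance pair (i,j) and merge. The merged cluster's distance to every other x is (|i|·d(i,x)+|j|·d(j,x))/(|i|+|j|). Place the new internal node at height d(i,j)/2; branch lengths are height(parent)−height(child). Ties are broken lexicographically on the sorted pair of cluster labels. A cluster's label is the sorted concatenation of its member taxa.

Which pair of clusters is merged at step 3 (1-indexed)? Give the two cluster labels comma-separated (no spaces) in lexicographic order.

J,K

iteration 1: select G,P (d=1); attach at lengths (1/2, 1/2); label the merged cluster GP
  updated: d(C,GP)=23/2, d(F,GP)=23, d(GP,J)=6, d(GP,K)=21, d(GP,Y)=33/2, d(GP,Z)=13
iteration 2: select F,Y (d=2); attach at lengths (1, 1); label the merged cluster FY
  updated: d(C,FY)=29, d(FY,GP)=79/4, d(FY,J)=16, d(FY,K)=10, d(FY,Z)=47/2
iteration 3: select J,K (d=4); attach at lengths (2, 2); label the merged cluster JK
  updated: d(C,JK)=29/2, d(FY,JK)=13, d(GP,JK)=27/2, d(JK,Z)=19
iteration 4: select C,Z (d=6); attach at lengths (3, 3); label the merged cluster CZ
  updated: d(CZ,FY)=105/4, d(CZ,GP)=49/4, d(CZ,JK)=67/4
iteration 5: select CZ,GP (d=49/4); attach at lengths (25/8, 45/8); label the merged cluster CGPZ
  updated: d(CGPZ,FY)=23, d(CGPZ,JK)=121/8
iteration 6: select FY,JK (d=13); attach at lengths (11/2, 9/2); label the merged cluster FJKY
  updated: d(CGPZ,FJKY)=305/16
iteration 7: select CGPZ,FJKY (d=305/16); attach at lengths (109/32, 97/32); label the merged cluster CFGJKPYZ
final tree: (((C:3,Z:3):25/8,(G:1/2,P:1/2):45/8):109/32,((F:1,Y:1):11/2,(J:2,K:2):9/2):97/32)
total length: 611/16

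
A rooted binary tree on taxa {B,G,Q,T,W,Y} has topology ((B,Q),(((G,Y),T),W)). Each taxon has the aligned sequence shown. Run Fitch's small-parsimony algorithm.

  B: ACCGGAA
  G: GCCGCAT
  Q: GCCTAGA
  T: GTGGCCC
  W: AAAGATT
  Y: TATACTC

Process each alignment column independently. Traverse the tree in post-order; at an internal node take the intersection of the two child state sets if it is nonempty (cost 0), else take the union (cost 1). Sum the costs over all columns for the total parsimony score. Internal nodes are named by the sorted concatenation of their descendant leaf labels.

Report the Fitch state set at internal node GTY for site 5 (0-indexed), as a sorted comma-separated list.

A,C,T

site 0, node BQ: B={A} ∪ Q={G} → {A,G} (+1)
site 0, node GY: G={G} ∪ Y={T} → {G,T} (+1)
site 0, node GTY: GY={G,T} ∩ T={G} → {G} (+0)
site 0, node GTWY: GTY={G} ∪ W={A} → {A,G} (+1)
site 0, node BGQTWY: BQ={A,G} ∩ GTWY={A,G} → {A,G} (+0)
site 1, node BQ: B={C} ∩ Q={C} → {C} (+0)
site 1, node GY: G={C} ∪ Y={A} → {A,C} (+1)
site 1, node GTY: GY={A,C} ∪ T={T} → {A,C,T} (+1)
site 1, node GTWY: GTY={A,C,T} ∩ W={A} → {A} (+0)
site 1, node BGQTWY: BQ={C} ∪ GTWY={A} → {A,C} (+1)
site 2, node BQ: B={C} ∩ Q={C} → {C} (+0)
site 2, node GY: G={C} ∪ Y={T} → {C,T} (+1)
site 2, node GTY: GY={C,T} ∪ T={G} → {C,G,T} (+1)
site 2, node GTWY: GTY={C,G,T} ∪ W={A} → {A,C,G,T} (+1)
site 2, node BGQTWY: BQ={C} ∩ GTWY={A,C,G,T} → {C} (+0)
site 3, node BQ: B={G} ∪ Q={T} → {G,T} (+1)
site 3, node GY: G={G} ∪ Y={A} → {A,G} (+1)
site 3, node GTY: GY={A,G} ∩ T={G} → {G} (+0)
site 3, node GTWY: GTY={G} ∩ W={G} → {G} (+0)
site 3, node BGQTWY: BQ={G,T} ∩ GTWY={G} → {G} (+0)
site 4, node BQ: B={G} ∪ Q={A} → {A,G} (+1)
site 4, node GY: G={C} ∩ Y={C} → {C} (+0)
site 4, node GTY: GY={C} ∩ T={C} → {C} (+0)
site 4, node GTWY: GTY={C} ∪ W={A} → {A,C} (+1)
site 4, node BGQTWY: BQ={A,G} ∩ GTWY={A,C} → {A} (+0)
site 5, node BQ: B={A} ∪ Q={G} → {A,G} (+1)
site 5, node GY: G={A} ∪ Y={T} → {A,T} (+1)
site 5, node GTY: GY={A,T} ∪ T={C} → {A,C,T} (+1)
site 5, node GTWY: GTY={A,C,T} ∩ W={T} → {T} (+0)
site 5, node BGQTWY: BQ={A,G} ∪ GTWY={T} → {A,G,T} (+1)
site 6, node BQ: B={A} ∩ Q={A} → {A} (+0)
site 6, node GY: G={T} ∪ Y={C} → {C,T} (+1)
site 6, node GTY: GY={C,T} ∩ T={C} → {C} (+0)
site 6, node GTWY: GTY={C} ∪ W={T} → {C,T} (+1)
site 6, node BGQTWY: BQ={A} ∪ GTWY={C,T} → {A,C,T} (+1)
per-site changes: [3, 3, 3, 2, 2, 4, 3]; total = 20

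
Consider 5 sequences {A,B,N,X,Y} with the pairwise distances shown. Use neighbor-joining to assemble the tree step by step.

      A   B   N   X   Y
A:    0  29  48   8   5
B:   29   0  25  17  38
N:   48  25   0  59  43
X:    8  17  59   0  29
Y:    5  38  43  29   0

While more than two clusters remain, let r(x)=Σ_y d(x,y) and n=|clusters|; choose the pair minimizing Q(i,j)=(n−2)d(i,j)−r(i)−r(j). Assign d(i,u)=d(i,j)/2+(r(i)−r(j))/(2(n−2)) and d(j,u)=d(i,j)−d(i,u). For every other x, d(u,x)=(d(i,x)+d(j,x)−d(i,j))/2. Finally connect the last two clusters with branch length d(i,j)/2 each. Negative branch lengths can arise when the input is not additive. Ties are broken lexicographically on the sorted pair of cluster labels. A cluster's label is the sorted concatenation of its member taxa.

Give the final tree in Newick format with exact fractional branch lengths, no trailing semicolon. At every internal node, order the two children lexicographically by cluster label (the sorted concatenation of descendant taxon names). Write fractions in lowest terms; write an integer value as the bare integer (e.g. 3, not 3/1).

step 1: merge (B,N) at d=25, Q=-209; branch lengths B→3/2, N→47/2; new cluster BN
  updated: d(A,BN)=26, d(BN,X)=51/2, d(BN,Y)=28
step 2: merge (A,Y) at d=5, Q=-91; branch lengths A→-13/4, Y→33/4; new cluster AY
  updated: d(AY,BN)=49/2, d(AY,X)=16
step 3: merge (AY,BN) at d=49/2, Q=-66; branch lengths AY→15/2, BN→17; new cluster ABNY
  updated: d(ABNY,X)=17/2
step 4: merge (ABNY,X) at d=17/2; branch lengths ABNY→17/4, X→17/4; new cluster ABNXY
final tree: (((A:-13/4,Y:33/4):15/2,(B:3/2,N:47/2):17):17/4,X:17/4)
total length: 63

(((A:-13/4,Y:33/4):15/2,(B:3/2,N:47/2):17):17/4,X:17/4)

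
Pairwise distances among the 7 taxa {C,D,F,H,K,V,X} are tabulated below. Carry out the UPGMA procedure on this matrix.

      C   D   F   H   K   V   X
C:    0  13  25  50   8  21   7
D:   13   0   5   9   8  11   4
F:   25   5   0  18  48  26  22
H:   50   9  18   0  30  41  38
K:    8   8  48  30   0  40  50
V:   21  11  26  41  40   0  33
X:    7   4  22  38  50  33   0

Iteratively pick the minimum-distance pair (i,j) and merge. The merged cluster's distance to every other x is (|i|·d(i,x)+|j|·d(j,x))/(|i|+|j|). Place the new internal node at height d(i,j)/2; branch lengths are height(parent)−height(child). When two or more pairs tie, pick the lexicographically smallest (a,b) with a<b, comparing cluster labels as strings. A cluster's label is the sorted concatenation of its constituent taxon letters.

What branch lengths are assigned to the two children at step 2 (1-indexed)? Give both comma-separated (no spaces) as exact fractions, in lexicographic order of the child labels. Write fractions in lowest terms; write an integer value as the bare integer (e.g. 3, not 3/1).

1. join D+X (d=4) ⇒ DX; edges |D|=2, |X|=2
  updated: d(C,DX)=10, d(DX,F)=27/2, d(DX,H)=47/2, d(DX,K)=29, d(DX,V)=22
2. join C+K (d=8) ⇒ CK; edges |C|=4, |K|=4
  updated: d(CK,DX)=39/2, d(CK,F)=73/2, d(CK,H)=40, d(CK,V)=61/2
3. join DX+F (d=27/2) ⇒ DFX; edges |DX|=19/4, |F|=27/4
  updated: d(CK,DFX)=151/6, d(DFX,H)=65/3, d(DFX,V)=70/3
4. join DFX+H (d=65/3) ⇒ DFHX; edges |DFX|=49/12, |H|=65/6
  updated: d(CK,DFHX)=231/8, d(DFHX,V)=111/4
5. join DFHX+V (d=111/4) ⇒ DFHVX; edges |DFHX|=73/24, |V|=111/8
  updated: d(CK,DFHVX)=146/5
6. join CK+DFHVX (d=146/5) ⇒ CDFHKVX; edges |CK|=53/5, |DFHVX|=29/40
final tree: ((C:4,K:4):53/5,((((D:2,X:2):19/4,F:27/4):49/12,H:65/6):73/24,V:111/8):29/40)
total length: 7999/120

4,4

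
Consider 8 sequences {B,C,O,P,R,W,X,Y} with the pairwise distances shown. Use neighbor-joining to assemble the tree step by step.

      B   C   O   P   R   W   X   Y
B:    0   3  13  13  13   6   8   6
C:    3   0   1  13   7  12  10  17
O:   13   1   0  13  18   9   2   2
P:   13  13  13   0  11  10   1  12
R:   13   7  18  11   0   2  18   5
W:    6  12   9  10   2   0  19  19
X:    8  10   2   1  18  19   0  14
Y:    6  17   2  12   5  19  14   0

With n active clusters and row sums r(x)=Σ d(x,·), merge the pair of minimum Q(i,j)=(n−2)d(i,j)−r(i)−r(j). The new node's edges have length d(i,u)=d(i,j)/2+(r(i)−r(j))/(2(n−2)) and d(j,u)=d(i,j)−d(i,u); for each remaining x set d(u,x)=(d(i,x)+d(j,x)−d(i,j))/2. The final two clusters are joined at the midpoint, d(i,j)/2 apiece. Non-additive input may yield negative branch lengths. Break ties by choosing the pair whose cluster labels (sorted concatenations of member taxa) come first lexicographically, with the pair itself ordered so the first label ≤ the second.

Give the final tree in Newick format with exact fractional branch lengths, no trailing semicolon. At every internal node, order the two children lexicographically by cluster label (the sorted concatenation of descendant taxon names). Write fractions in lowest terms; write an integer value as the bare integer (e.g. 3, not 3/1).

step 1: merge (P,X) at d=1, Q=-139; branch lengths P→7/12, X→5/12; new cluster PX
  updated: d(B,PX)=10, d(C,PX)=11, d(O,PX)=7, d(PX,R)=14, d(PX,W)=14, d(PX,Y)=25/2
step 2: merge (R,W) at d=2, Q=-111; branch lengths R→7/10, W→13/10; new cluster RW
  updated: d(B,RW)=17/2, d(C,RW)=17/2, d(O,RW)=25/2, d(PX,RW)=13, d(RW,Y)=11
step 3: merge (O,Y) at d=2, Q=-76; branch lengths O→-5/8, Y→21/8; new cluster OY
  updated: d(B,OY)=17/2, d(C,OY)=8, d(OY,PX)=35/4, d(OY,RW)=43/4
step 4: merge (OY,PX) at d=35/4, Q=-105/2; branch lengths OY→13/4, PX→11/2; new cluster OPXY
  updated: d(B,OPXY)=39/8, d(C,OPXY)=41/8, d(OPXY,RW)=15/2
step 5: merge (B,C) at d=3, Q=-27; branch lengths B→23/16, C→25/16; new cluster BC
  updated: d(BC,OPXY)=7/2, d(BC,RW)=7
step 6: merge (BC,OPXY) at d=7/2, Q=-18; branch lengths BC→3/2, OPXY→2; new cluster BCOPXY
  updated: d(BCOPXY,RW)=11/2
step 7: merge (BCOPXY,RW) at d=11/2; branch lengths BCOPXY→11/4, RW→11/4; new cluster BCOPRWXY
final tree: (((B:23/16,C:25/16):3/2,((O:-5/8,Y:21/8):13/4,(P:7/12,X:5/12):11/2):2):11/4,(R:7/10,W:13/10):11/4)
total length: 103/4

(((B:23/16,C:25/16):3/2,((O:-5/8,Y:21/8):13/4,(P:7/12,X:5/12):11/2):2):11/4,(R:7/10,W:13/10):11/4)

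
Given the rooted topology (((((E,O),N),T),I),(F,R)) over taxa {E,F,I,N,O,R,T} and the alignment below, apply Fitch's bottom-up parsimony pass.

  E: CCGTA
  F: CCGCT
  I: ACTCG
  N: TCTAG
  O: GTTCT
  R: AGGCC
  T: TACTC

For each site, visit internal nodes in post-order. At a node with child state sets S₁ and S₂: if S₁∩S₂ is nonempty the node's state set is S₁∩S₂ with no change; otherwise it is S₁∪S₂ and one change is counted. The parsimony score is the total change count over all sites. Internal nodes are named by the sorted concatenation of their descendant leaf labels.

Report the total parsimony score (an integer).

site 0, node EO: E={C} ∪ O={G} → {C,G} (+1)
site 0, node ENO: EO={C,G} ∪ N={T} → {C,G,T} (+1)
site 0, node ENOT: ENO={C,G,T} ∩ T={T} → {T} (+0)
site 0, node EINOT: ENOT={T} ∪ I={A} → {A,T} (+1)
site 0, node FR: F={C} ∪ R={A} → {A,C} (+1)
site 0, node EFINORT: EINOT={A,T} ∩ FR={A,C} → {A} (+0)
site 1, node EO: E={C} ∪ O={T} → {C,T} (+1)
site 1, node ENO: EO={C,T} ∩ N={C} → {C} (+0)
site 1, node ENOT: ENO={C} ∪ T={A} → {A,C} (+1)
site 1, node EINOT: ENOT={A,C} ∩ I={C} → {C} (+0)
site 1, node FR: F={C} ∪ R={G} → {C,G} (+1)
site 1, node EFINORT: EINOT={C} ∩ FR={C,G} → {C} (+0)
site 2, node EO: E={G} ∪ O={T} → {G,T} (+1)
site 2, node ENO: EO={G,T} ∩ N={T} → {T} (+0)
site 2, node ENOT: ENO={T} ∪ T={C} → {C,T} (+1)
site 2, node EINOT: ENOT={C,T} ∩ I={T} → {T} (+0)
site 2, node FR: F={G} ∩ R={G} → {G} (+0)
site 2, node EFINORT: EINOT={T} ∪ FR={G} → {G,T} (+1)
site 3, node EO: E={T} ∪ O={C} → {C,T} (+1)
site 3, node ENO: EO={C,T} ∪ N={A} → {A,C,T} (+1)
site 3, node ENOT: ENO={A,C,T} ∩ T={T} → {T} (+0)
site 3, node EINOT: ENOT={T} ∪ I={C} → {C,T} (+1)
site 3, node FR: F={C} ∩ R={C} → {C} (+0)
site 3, node EFINORT: EINOT={C,T} ∩ FR={C} → {C} (+0)
site 4, node EO: E={A} ∪ O={T} → {A,T} (+1)
site 4, node ENO: EO={A,T} ∪ N={G} → {A,G,T} (+1)
site 4, node ENOT: ENO={A,G,T} ∪ T={C} → {A,C,G,T} (+1)
site 4, node EINOT: ENOT={A,C,G,T} ∩ I={G} → {G} (+0)
site 4, node FR: F={T} ∪ R={C} → {C,T} (+1)
site 4, node EFINORT: EINOT={G} ∪ FR={C,T} → {C,G,T} (+1)
per-site changes: [4, 3, 3, 3, 5]; total = 18

18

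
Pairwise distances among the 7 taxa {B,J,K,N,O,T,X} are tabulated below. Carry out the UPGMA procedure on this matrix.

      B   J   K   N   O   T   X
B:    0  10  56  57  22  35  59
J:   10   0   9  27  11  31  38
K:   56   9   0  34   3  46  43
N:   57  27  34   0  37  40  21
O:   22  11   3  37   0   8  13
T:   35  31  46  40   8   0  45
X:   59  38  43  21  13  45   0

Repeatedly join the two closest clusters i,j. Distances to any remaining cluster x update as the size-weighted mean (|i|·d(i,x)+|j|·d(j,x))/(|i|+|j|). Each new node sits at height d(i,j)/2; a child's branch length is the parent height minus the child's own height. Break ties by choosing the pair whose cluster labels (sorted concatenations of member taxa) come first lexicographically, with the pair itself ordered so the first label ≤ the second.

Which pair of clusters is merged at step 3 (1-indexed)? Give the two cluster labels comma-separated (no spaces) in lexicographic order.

1. join K+O (d=3) ⇒ KO; edges |K|=3/2, |O|=3/2
  updated: d(B,KO)=39, d(J,KO)=10, d(KO,N)=71/2, d(KO,T)=27, d(KO,X)=28
2. join B+J (d=10) ⇒ BJ; edges |B|=5, |J|=5
  updated: d(BJ,KO)=49/2, d(BJ,N)=42, d(BJ,T)=33, d(BJ,X)=97/2
3. join N+X (d=21) ⇒ NX; edges |N|=21/2, |X|=21/2
  updated: d(BJ,NX)=181/4, d(KO,NX)=127/4, d(NX,T)=85/2
4. join BJ+KO (d=49/2) ⇒ BJKO; edges |BJ|=29/4, |KO|=43/4
  updated: d(BJKO,NX)=77/2, d(BJKO,T)=30
5. join BJKO+T (d=30) ⇒ BJKOT; edges |BJKO|=11/4, |T|=15
  updated: d(BJKOT,NX)=393/10
6. join BJKOT+NX (d=393/10) ⇒ BJKNOTX; edges |BJKOT|=93/20, |NX|=183/20
final tree: ((((B:5,J:5):29/4,(K:3/2,O:3/2):43/4):11/4,T:15):93/20,(N:21/2,X:21/2):183/20)
total length: 1671/20

N,X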